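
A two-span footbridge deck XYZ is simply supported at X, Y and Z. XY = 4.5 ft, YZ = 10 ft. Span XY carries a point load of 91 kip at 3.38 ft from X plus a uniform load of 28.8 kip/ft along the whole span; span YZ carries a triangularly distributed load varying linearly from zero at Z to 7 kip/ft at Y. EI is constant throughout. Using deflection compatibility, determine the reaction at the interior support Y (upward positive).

R_Y = 180.8 kip

Take M_Y as the redundant. Released structure: two simple spans XY and YZ with a hinge at Y.
Rotations at Y on the released spans (each span's end-slope, ×1/EI):
  span XY: point load 91 at a = 3.38: Pab(L + a)/(6LEI) = 100.5/EI
  span XY: UDL 28.8: wL³/(24EI) = 109.3/EI
  span YZ: triangular load, peak 7: w₀L³/(45EI) = 155.6/EI
  relative rotation θ_0 = (209.9 + 155.6)/EI = 365.4/EI
A unit hogging moment at Y produces rotation L₁/(3EI) + L₂/(3EI) = 4.833/EI.
Compatibility: M_Y·(L₁+L₂)/(3EI) = θ_0, giving M_Y = 75.61 kip·ft (hogging).
Span XY, ΣM about X with M_Y applied at Y: R_Y^{XY}·4.5 = 599.2 + 75.61, so R_Y^{XY} = 150 kip and R_X = 220.6 − 150 = 70.65 kip.
Span YZ, ΣM about Z: R_Y^{YZ}·10 = 233.3 + 75.61, so R_Y^{YZ} = 30.89 kip and R_Z = 35 − 30.89 = 4.106 kip.
R_Y = 150 + 30.89 = 180.8 kip.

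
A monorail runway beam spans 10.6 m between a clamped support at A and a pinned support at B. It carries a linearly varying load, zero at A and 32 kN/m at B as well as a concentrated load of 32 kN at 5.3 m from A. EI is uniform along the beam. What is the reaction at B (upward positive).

Take the reaction at B as the redundant and release it; the primary structure is a cantilever fixed at A.
Deflection at B on the released cantilever, summing each load's contribution:
  triangular load, peak 32 at the free end: 11w₀L⁴/(120EI) = 37033/EI
  point load 32 at a = 5.3: Pa²(3L − a)/(6EI) = 3970/EI
  δ_0 = 41003/EI
Flexibility coefficient — unit upward force at B: δ_{BB} = L³/(3EI) = 397/EI.
Compatibility at B: δ_0 − R_B·δ_{BB} = 0, so R_B = 41003/397 = 103.3 kN.

R_B = 103.3 kN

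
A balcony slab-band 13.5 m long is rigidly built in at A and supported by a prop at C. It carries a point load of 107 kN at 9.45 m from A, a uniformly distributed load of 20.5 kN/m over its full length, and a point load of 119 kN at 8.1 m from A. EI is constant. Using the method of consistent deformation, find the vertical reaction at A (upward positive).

Remove the prop at C; the released (primary) structure is a cantilever built in at A.
Free-end deflection of the primary structure under the applied loading (downward +):
  point load 107 at a = 9.45: Pa²(3L − a)/(6EI) = 49449/EI
  UDL 20.5: wL⁴/(8EI) = 85114/EI
  point load 119 at a = 8.1: Pa²(3L − a)/(6EI) = 42161/EI
  δ_0 = 176724/EI
Flexibility coefficient — unit upward force at C: δ_{CC} = L³/(3EI) = 820.1/EI.
Compatibility at C: δ_0 − R_C·δ_{CC} = 0, so R_C = 176724/820.1 = 215.5 kN.
Vertical equilibrium: R_A = ΣP − R_C = 502.8 − 215.5 = 287.3 kN.

R_A = 287.3 kN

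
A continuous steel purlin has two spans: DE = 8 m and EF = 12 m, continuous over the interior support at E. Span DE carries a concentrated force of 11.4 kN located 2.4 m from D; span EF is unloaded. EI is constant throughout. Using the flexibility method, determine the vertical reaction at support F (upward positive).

R_F = -0.415 kN

Insert a hinge at E; M_E is the redundant, and each span becomes simply supported.
Discontinuity in slope at E on the released structure — sum the simple-span end rotations:
  span DE: point load 11.4 at a = 2.4: Pab(L + a)/(6LEI) = 33.2/EI
  relative rotation θ_0 = (33.2 + 0)/EI = 33.2/EI
A unit hogging moment at E produces rotation L₁/(3EI) + L₂/(3EI) = 6.667/EI.
Compatibility: M_E·(L₁+L₂)/(3EI) = θ_0, giving M_E = 4.98 kN·m (hogging).
Span EF, ΣM about F: R_E^{EF}·12 = 0 + 4.98, so R_E^{EF} = 0.415 kN and R_F = 0 − 0.415 = -0.415 kN.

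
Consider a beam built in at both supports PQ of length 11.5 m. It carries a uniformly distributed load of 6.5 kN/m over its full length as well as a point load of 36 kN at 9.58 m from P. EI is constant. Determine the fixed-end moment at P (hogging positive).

M_P = 81.25 kN·m

Take the two fixed-end moments M_P, M_Q as redundants; the released structure is the simple span PQ.
Simple-span end rotations at P and Q under the given loads:
  at P: UDL 6.5: wL³/(24EI) = 411.9/EI
  at Q: UDL 6.5: wL³/(24EI) = 411.9/EI
  at P: point load 36 at a = 9.58: Pab(L + b)/(6LEI) = 128.8/EI
  at Q: point load 36 at a = 9.58: Pab(L + a)/(6LEI) = 202.3/EI
  θ_P0 = 540.7/EI,  θ_Q0 = 614.2/EI
Flexibility coefficients: a unit moment at one end gives L/(3EI) there and L/(6EI) at the far end, so f₁₁ = f₂₂ = 3.833/EI and f₁₂ = f₂₁ = 1.917/EI.
Compatibility — zero rotation at each built-in end:
  3.833 M_P + 1.917 M_Q = 540.7
  1.917 M_P + 3.833 M_Q = 614.2
Solving the pair gives M_P = 81.25 kN·m and M_Q = 119.6 kN·m (hogging).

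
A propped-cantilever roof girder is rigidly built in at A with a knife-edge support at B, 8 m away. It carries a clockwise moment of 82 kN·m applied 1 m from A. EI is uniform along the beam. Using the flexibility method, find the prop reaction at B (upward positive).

R_B = 3.604 kN

Remove the prop at B; the released (primary) structure is a cantilever built in at A.
Free-end deflection of the primary structure under the applied loading (downward +):
  clockwise couple 82 at a = 1: M₀a(2L − a)/(2EI) = 615/EI
Flexibility coefficient — unit upward force at B: δ_{BB} = L³/(3EI) = 170.7/EI.
The prop prevents deflection at B: R_B = δ_0/δ_{BB} = 615/170.7 = 3.604 kN.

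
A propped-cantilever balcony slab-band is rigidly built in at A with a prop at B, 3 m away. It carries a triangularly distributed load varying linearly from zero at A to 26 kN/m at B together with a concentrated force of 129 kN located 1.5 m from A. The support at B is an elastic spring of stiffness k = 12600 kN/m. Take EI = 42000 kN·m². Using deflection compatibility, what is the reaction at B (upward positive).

Remove the prop at B; the released (primary) structure is a cantilever built in at A.
Primary-structure tip deflection at B by superposition:
  triangular load, peak 26 at the free end: 11w₀L⁴/(120EI) = 193.1/EI
  point load 129 at a = 1.5: Pa²(3L − a)/(6EI) = 362.8/EI
  δ_0 = 555.9/EI
Tip deflection under a unit load at B: L³/(3EI) = 9/EI.
With EI = 42000 kN·m²: δ_0 = 0.013235 m and δ_{BB} = 0.000214 m/kN.
Compatibility — the spring shortens by R_B/k under the reaction it provides: δ_0 − R_B·δ_{BB} = R_B/k. With 1/k = 0.000079 m/kN, R_B = δ_0 / (δ_{BB} + 1/k) = 0.013235 / (0.000214 + 0.000079) = 45.07 kN.

R_B = 45.07 kN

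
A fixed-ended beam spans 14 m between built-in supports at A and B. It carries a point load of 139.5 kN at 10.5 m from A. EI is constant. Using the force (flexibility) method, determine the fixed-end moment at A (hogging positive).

Take the two fixed-end moments M_A, M_B as redundants; the released structure is the simple span AB.
On the primary (simply-supported) span, the end slopes from the loading are:
  at A: point load 139.5 at a = 10.5: Pab(L + b)/(6LEI) = 1068/EI
  at B: point load 139.5 at a = 10.5: Pab(L + a)/(6LEI) = 1495/EI
  θ_A0 = 1068/EI,  θ_B0 = 1495/EI
Flexibility coefficients: a unit moment at one end gives L/(3EI) there and L/(6EI) at the far end, so f₁₁ = f₂₂ = 4.667/EI and f₁₂ = f₂₁ = 2.333/EI.
Compatibility — zero rotation at each built-in end:
  4.667 M_A + 2.333 M_B = 1068
  2.333 M_A + 4.667 M_B = 1495
Solving the pair gives M_A = 91.55 kN·m and M_B = 274.6 kN·m (hogging).

M_A = 91.55 kN·m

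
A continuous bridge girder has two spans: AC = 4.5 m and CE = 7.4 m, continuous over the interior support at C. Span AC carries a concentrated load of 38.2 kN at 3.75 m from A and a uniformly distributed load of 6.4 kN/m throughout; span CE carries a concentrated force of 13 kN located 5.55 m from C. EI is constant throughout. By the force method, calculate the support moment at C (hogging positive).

Take M_C as the redundant. Released structure: two simple spans AC and CE with a hinge at C.
Discontinuity in slope at C on the released structure — sum the simple-span end rotations:
  span AC: point load 38.2 at a = 3.75: Pab(L + a)/(6LEI) = 32.83/EI
  span AC: UDL 6.4: wL³/(24EI) = 24.3/EI
  span CE: point load 13 at a = 5.55: Pab(L + b)/(6LEI) = 27.81/EI
  relative rotation θ_0 = (57.13 + 27.81)/EI = 84.94/EI
A unit hogging moment at C produces rotation L₁/(3EI) + L₂/(3EI) = 3.967/EI.
Slope continuity at C: θ_0 = M_C·3.967/EI, so M_C = 84.94/3.967 = 21.41 kN·m (hogging).

M_C = 21.41 kN·m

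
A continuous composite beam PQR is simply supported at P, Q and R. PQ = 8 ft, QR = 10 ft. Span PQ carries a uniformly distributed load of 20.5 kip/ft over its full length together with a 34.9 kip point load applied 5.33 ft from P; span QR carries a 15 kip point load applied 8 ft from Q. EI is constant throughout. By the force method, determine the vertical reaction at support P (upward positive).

R_P = 80.66 kip

Insert a hinge at Q; M_Q is the redundant, and each span becomes simply supported.
Discontinuity in slope at Q on the released structure — sum the simple-span end rotations:
  span PQ: UDL 20.5: wL³/(24EI) = 437.3/EI
  span PQ: point load 34.9 at a = 5.33: Pab(L + a)/(6LEI) = 137.9/EI
  span QR: point load 15 at a = 8: Pab(L + b)/(6LEI) = 48/EI
  relative rotation θ_0 = (575.3 + 48)/EI = 623.3/EI
A unit hogging moment at Q produces rotation L₁/(3EI) + L₂/(3EI) = 6/EI.
Slope continuity at Q: θ_0 = M_Q·6/EI, so M_Q = 623.3/6 = 103.9 kip·ft (hogging).
Span PQ, ΣM about P with M_Q applied at Q: R_Q^{PQ}·8 = 842 + 103.9, so R_Q^{PQ} = 118.2 kip and R_P = 198.9 − 118.2 = 80.66 kip.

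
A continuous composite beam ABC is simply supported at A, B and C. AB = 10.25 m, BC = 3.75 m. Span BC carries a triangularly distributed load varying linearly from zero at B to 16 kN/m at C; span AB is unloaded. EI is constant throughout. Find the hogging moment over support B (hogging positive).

Insert a hinge at B; M_B is the redundant, and each span becomes simply supported.
Discontinuity in slope at B on the released structure — sum the simple-span end rotations:
  span BC: triangular load, peak 16: 7w₀L³/(360EI) = 16.41/EI
  relative rotation θ_0 = (0 + 16.41)/EI = 16.41/EI
A unit hogging moment at B produces rotation L₁/(3EI) + L₂/(3EI) = 4.667/EI.
Slope continuity at B: θ_0 = M_B·4.667/EI, so M_B = 16.41/4.667 = 3.516 kN·m (hogging).

M_B = 3.516 kN·m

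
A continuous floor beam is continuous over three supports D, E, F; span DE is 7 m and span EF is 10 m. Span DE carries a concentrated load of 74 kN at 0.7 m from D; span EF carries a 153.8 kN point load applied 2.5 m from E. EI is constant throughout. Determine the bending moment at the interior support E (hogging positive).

Take M_E as the redundant. Released structure: two simple spans DE and EF with a hinge at E.
Rotations at E on the released spans (each span's end-slope, ×1/EI):
  span DE: point load 74 at a = 0.7: Pab(L + a)/(6LEI) = 59.83/EI
  span EF: point load 153.8 at a = 2.5: Pab(L + b)/(6LEI) = 841.1/EI
  relative rotation θ_0 = (59.83 + 841.1)/EI = 900.9/EI
A unit hogging moment at E produces rotation L₁/(3EI) + L₂/(3EI) = 5.667/EI.
Slope continuity at E: θ_0 = M_E·5.667/EI, so M_E = 900.9/5.667 = 159 kN·m (hogging).

M_E = 159 kN·m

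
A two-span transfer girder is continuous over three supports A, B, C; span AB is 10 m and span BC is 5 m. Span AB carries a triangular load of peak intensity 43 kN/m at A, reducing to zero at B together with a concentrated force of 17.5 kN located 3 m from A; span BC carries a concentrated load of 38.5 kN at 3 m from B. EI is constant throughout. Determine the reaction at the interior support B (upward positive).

R_B = 150.5 kN

Take M_B as the redundant. Released structure: two simple spans AB and BC with a hinge at B.
Discontinuity in slope at B on the released structure — sum the simple-span end rotations:
  span AB: triangular load, peak 43: 7w₀L³/(360EI) = 836.1/EI
  span AB: point load 17.5 at a = 3: Pab(L + a)/(6LEI) = 79.62/EI
  span BC: point load 38.5 at a = 3: Pab(L + b)/(6LEI) = 53.9/EI
  relative rotation θ_0 = (915.7 + 53.9)/EI = 969.6/EI
A unit hogging moment at B produces rotation L₁/(3EI) + L₂/(3EI) = 5/EI.
Slope continuity at B: θ_0 = M_B·5/EI, so M_B = 969.6/5 = 193.9 kN·m (hogging).
Span AB, ΣM about A with M_B applied at B: R_B^{AB}·10 = 769.2 + 193.9, so R_B^{AB} = 96.31 kN and R_A = 232.5 − 96.31 = 136.2 kN.
Span BC, ΣM about C: R_B^{BC}·5 = 77 + 193.9, so R_B^{BC} = 54.19 kN and R_C = 38.5 − 54.19 = -15.69 kN.
R_B = 96.31 + 54.19 = 150.5 kN.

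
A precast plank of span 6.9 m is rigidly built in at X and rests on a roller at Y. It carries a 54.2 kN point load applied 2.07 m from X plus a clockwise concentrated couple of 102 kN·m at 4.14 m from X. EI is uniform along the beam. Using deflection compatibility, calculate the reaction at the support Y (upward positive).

R_Y = 25.21 kN

Take the reaction at Y as the redundant and release it; the primary structure is a cantilever fixed at X.
Deflection at Y on the released cantilever, summing each load's contribution:
  point load 54.2 at a = 2.07: Pa²(3L − a)/(6EI) = 721.1/EI
  clockwise couple 102 at a = 4.14: M₀a(2L − a)/(2EI) = 2040/EI
  δ_0 = 2761/EI
Tip deflection under a unit load at Y: L³/(3EI) = 109.5/EI.
Compatibility at Y: δ_0 − R_Y·δ_{YY} = 0, so R_Y = 2761/109.5 = 25.21 kN.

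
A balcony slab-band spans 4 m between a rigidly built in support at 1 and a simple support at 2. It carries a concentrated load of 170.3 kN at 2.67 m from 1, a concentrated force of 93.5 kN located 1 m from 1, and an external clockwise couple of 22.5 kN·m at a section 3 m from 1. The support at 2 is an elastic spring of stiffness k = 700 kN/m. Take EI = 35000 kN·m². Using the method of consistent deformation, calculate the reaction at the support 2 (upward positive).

Release the roller at 2. Primary structure: cantilever fixed at 1.
Downward deflection at the released point 2 due to the loads:
  point load 170.3 at a = 2.67: Pa²(3L − a)/(6EI) = 1888/EI
  point load 93.5 at a = 1: Pa²(3L − a)/(6EI) = 171.4/EI
  clockwise couple 22.5 at a = 3: M₀a(2L − a)/(2EI) = 168.8/EI
  δ_0 = 2228/EI
Tip deflection under a unit load at 2: L³/(3EI) = 21.33/EI.
With EI = 35000 kN·m²: δ_0 = 0.063658 m and δ_{22} = 0.00061 m/kN.
Compatibility — the spring shortens by R_2/k under the reaction it provides: δ_0 − R_2·δ_{22} = R_2/k. With 1/k = 0.001429 m/kN, R_2 = δ_0 / (δ_{22} + 1/k) = 0.063658 / (0.00061 + 0.001429) = 31.23 kN.

R_2 = 31.23 kN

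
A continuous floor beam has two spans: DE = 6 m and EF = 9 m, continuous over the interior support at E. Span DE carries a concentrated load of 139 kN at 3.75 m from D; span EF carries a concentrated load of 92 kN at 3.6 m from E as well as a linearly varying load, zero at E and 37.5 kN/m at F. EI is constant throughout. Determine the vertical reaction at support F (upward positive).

Take M_E as the redundant. Released structure: two simple spans DE and EF with a hinge at E.
Discontinuity in slope at E on the released structure — sum the simple-span end rotations:
  span DE: point load 139 at a = 3.75: Pab(L + a)/(6LEI) = 317.6/EI
  span EF: point load 92 at a = 3.6: Pab(L + b)/(6LEI) = 476.9/EI
  span EF: triangular load, peak 37.5: 7w₀L³/(360EI) = 531.6/EI
  relative rotation θ_0 = (317.6 + 1008)/EI = 1326/EI
A unit hogging moment at E produces rotation L₁/(3EI) + L₂/(3EI) = 5/EI.
Slope continuity at E: θ_0 = M_E·5/EI, so M_E = 1326/5 = 265.2 kN·m (hogging).
Span EF, ΣM about F: R_E^{EF}·9 = 1003 + 265.2, so R_E^{EF} = 140.9 kN and R_F = 260.8 − 140.9 = 119.8 kN.

R_F = 119.8 kN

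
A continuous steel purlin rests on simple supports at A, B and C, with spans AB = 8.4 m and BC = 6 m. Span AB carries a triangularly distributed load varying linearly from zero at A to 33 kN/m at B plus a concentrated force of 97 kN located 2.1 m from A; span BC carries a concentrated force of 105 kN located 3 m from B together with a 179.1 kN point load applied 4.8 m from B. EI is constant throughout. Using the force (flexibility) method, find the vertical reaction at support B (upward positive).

Insert a hinge at B; M_B is the redundant, and each span becomes simply supported.
End slopes at the hinge B, treating each span as simply supported:
  span AB: triangular load, peak 33: w₀L³/(45EI) = 434.6/EI
  span AB: point load 97 at a = 2.1: Pab(L + a)/(6LEI) = 267.4/EI
  span BC: point load 105 at a = 3: Pab(L + b)/(6LEI) = 236.2/EI
  span BC: point load 179.1 at a = 4.8: Pab(L + b)/(6LEI) = 206.3/EI
  relative rotation θ_0 = (702 + 442.6)/EI = 1145/EI
A unit hogging moment at B produces rotation L₁/(3EI) + L₂/(3EI) = 4.8/EI.
Compatibility: M_B·(L₁+L₂)/(3EI) = θ_0, giving M_B = 238.5 kN·m (hogging).
Span AB, ΣM about A with M_B applied at B: R_B^{AB}·8.4 = 979.9 + 238.5, so R_B^{AB} = 145 kN and R_A = 235.6 − 145 = 90.56 kN.
Span BC, ΣM about C: R_B^{BC}·6 = 529.9 + 238.5, so R_B^{BC} = 128.1 kN and R_C = 284.1 − 128.1 = 156 kN.
R_B = 145 + 128.1 = 273.1 kN.

R_B = 273.1 kN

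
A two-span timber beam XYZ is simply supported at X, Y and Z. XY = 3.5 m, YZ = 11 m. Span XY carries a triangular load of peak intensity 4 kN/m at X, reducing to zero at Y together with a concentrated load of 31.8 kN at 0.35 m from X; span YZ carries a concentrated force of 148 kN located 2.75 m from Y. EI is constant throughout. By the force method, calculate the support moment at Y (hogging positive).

Insert a hinge at Y; M_Y is the redundant, and each span becomes simply supported.
End slopes at the hinge Y, treating each span as simply supported:
  span XY: triangular load, peak 4: 7w₀L³/(360EI) = 3.335/EI
  span XY: point load 31.8 at a = 0.35: Pab(L + a)/(6LEI) = 6.428/EI
  span YZ: point load 148 at a = 2.75: Pab(L + b)/(6LEI) = 979.3/EI
  relative rotation θ_0 = (9.762 + 979.3)/EI = 989.1/EI
A unit hogging moment at Y produces rotation L₁/(3EI) + L₂/(3EI) = 4.833/EI.
Compatibility: M_Y·(L₁+L₂)/(3EI) = θ_0, giving M_Y = 204.6 kN·m (hogging).

M_Y = 204.6 kN·m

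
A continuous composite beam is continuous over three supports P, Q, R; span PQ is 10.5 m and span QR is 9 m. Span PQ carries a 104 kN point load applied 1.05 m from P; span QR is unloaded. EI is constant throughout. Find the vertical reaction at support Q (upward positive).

R_Q = 16.41 kN

Insert a hinge at Q; M_Q is the redundant, and each span becomes simply supported.
Rotations at Q on the released spans (each span's end-slope, ×1/EI):
  span PQ: point load 104 at a = 1.05: Pab(L + a)/(6LEI) = 189.2/EI
  relative rotation θ_0 = (189.2 + 0)/EI = 189.2/EI
A unit hogging moment at Q produces rotation L₁/(3EI) + L₂/(3EI) = 6.5/EI.
Slope continuity at Q: θ_0 = M_Q·6.5/EI, so M_Q = 189.2/6.5 = 29.11 kN·m (hogging).
Span PQ, ΣM about P with M_Q applied at Q: R_Q^{PQ}·10.5 = 109.2 + 29.11, so R_Q^{PQ} = 13.17 kN and R_P = 104 − 13.17 = 90.83 kN.
Span QR, ΣM about R: R_Q^{QR}·9 = 0 + 29.11, so R_Q^{QR} = 3.234 kN and R_R = 0 − 3.234 = -3.234 kN.
R_Q = 13.17 + 3.234 = 16.41 kN.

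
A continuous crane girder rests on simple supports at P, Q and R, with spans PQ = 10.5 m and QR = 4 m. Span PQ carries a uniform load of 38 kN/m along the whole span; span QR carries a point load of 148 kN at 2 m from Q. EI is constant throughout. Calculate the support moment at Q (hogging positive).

Insert a hinge at Q; M_Q is the redundant, and each span becomes simply supported.
Rotations at Q on the released spans (each span's end-slope, ×1/EI):
  span PQ: UDL 38: wL³/(24EI) = 1833/EI
  span QR: point load 148 at a = 2: Pab(L + b)/(6LEI) = 148/EI
  relative rotation θ_0 = (1833 + 148)/EI = 1981/EI
A unit hogging moment at Q produces rotation L₁/(3EI) + L₂/(3EI) = 4.833/EI.
Compatibility: M_Q·(L₁+L₂)/(3EI) = θ_0, giving M_Q = 409.8 kN·m (hogging).

M_Q = 409.8 kN·m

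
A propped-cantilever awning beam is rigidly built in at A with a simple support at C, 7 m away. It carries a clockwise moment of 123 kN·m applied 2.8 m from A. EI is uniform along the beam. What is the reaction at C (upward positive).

R_C = 16.87 kN

Choose R_C as the redundant. The primary structure is the cantilever fixed at A.
Primary-structure tip deflection at C by superposition:
  clockwise couple 123 at a = 2.8: M₀a(2L − a)/(2EI) = 1929/EI
Tip deflection under a unit load at C: L³/(3EI) = 114.3/EI.
The prop prevents deflection at C: R_C = δ_0/δ_{CC} = 1929/114.3 = 16.87 kN.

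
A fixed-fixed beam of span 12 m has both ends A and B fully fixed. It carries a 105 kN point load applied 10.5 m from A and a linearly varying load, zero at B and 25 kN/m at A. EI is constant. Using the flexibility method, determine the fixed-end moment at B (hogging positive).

M_B = 240.6 kN·m

Take the two fixed-end moments M_A, M_B as redundants; the released structure is the simple span AB.
End rotations of the released simple span under the applied load (×1/EI):
  at A: point load 105 at a = 10.5: Pab(L + b)/(6LEI) = 310.1/EI
  at B: point load 105 at a = 10.5: Pab(L + a)/(6LEI) = 516.8/EI
  at A: triangular load, peak 25: w₀L³/(45EI) = 960/EI
  at B: triangular load, peak 25: 7w₀L³/(360EI) = 840/EI
  θ_A0 = 1270/EI,  θ_B0 = 1357/EI
Flexibility coefficients: a unit moment at one end gives L/(3EI) there and L/(6EI) at the far end, so f₁₁ = f₂₂ = 4/EI and f₁₂ = f₂₁ = 2/EI.
Compatibility — zero rotation at each built-in end:
  4 M_A + 2 M_B = 1270
  2 M_A + 4 M_B = 1357
Solving the pair gives M_A = 197.2 kN·m and M_B = 240.6 kN·m (hogging).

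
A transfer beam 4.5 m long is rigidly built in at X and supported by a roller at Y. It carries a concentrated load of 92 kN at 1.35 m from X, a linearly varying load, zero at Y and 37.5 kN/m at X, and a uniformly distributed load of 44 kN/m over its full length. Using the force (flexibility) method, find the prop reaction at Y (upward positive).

Remove the prop at Y; the released (primary) structure is a cantilever built in at X.
Deflection at Y on the released cantilever, summing each load's contribution:
  point load 92 at a = 1.35: Pa²(3L − a)/(6EI) = 339.5/EI
  triangular load, peak 37.5 at the fixed end: w₀L⁴/(30EI) = 512.6/EI
  UDL 44: wL⁴/(8EI) = 2255/EI
  δ_0 = 3107/EI
Tip deflection under a unit load at Y: L³/(3EI) = 30.38/EI.
Compatibility at Y: δ_0 − R_Y·δ_{YY} = 0, so R_Y = 3107/30.38 = 102.3 kN.

R_Y = 102.3 kN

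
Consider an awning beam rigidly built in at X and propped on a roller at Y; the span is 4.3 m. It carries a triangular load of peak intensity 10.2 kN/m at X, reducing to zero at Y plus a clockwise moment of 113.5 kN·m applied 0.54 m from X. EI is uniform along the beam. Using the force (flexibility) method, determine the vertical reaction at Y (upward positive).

Remove the prop at Y; the released (primary) structure is a cantilever built in at X.
Free-end deflection of the primary structure under the applied loading (downward +):
  triangular load, peak 10.2 at the fixed end: w₀L⁴/(30EI) = 116.2/EI
  clockwise couple 113.5 at a = 0.54: M₀a(2L − a)/(2EI) = 247/EI
  δ_0 = 363.2/EI
Tip deflection under a unit load at Y: L³/(3EI) = 26.5/EI.
The prop prevents deflection at Y: R_Y = δ_0/δ_{YY} = 363.2/26.5 = 13.71 kN.

R_Y = 13.71 kN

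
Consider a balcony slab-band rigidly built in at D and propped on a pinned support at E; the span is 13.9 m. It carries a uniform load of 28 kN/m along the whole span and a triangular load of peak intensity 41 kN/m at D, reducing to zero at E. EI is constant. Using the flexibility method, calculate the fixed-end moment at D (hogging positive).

Release the roller at E. Primary structure: cantilever fixed at D.
Downward deflection at the released point E due to the loads:
  UDL 28: wL⁴/(8EI) = 130655/EI
  triangular load, peak 41 at the fixed end: w₀L⁴/(30EI) = 51018/EI
  δ_0 = 181673/EI
Flexibility coefficient — unit upward force at E: δ_{EE} = L³/(3EI) = 895.2/EI.
The prop prevents deflection at E: R_E = δ_0/δ_{EE} = 181673/895.2 = 202.9 kN.
Moment equilibrium about D: M_D = Σ(load moments about D) − R_E·L = 4025 − 202.9×13.9 = 1204 kN·m.

M_D = 1204 kN·m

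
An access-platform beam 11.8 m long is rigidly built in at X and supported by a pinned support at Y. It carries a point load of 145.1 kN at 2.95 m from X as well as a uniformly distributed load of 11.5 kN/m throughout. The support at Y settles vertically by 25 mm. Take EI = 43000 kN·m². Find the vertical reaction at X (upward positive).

R_X = 219.4 kN

Take the reaction at Y as the redundant and release it; the primary structure is a cantilever fixed at X.
Free-end deflection of the primary structure under the applied loading (downward +):
  point load 145.1 at a = 2.95: Pa²(3L − a)/(6EI) = 6829/EI
  UDL 11.5: wL⁴/(8EI) = 27870/EI
  δ_0 = 34699/EI
Flexibility coefficient — unit upward force at Y: δ_{YY} = L³/(3EI) = 547.7/EI.
With EI = 43000 kN·m²: δ_0 = 0.80696 m and δ_{YY} = 0.012737 m/kN.
Compatibility — the beam at Y must follow the support down by 0.025 m: δ_0 − R_Y·δ_{YY} = 0.025, so R_Y = (0.80696 − 0.025)/0.012737 = 61.39 kN.
Vertical equilibrium: R_X = ΣP − R_Y = 280.8 − 61.39 = 219.4 kN.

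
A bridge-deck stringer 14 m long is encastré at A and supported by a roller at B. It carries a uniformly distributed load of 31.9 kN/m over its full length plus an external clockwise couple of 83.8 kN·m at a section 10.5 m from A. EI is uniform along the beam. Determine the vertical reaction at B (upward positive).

R_B = 175.9 kN

Release the roller at B. Primary structure: cantilever fixed at A.
Primary-structure tip deflection at B by superposition:
  UDL 31.9: wL⁴/(8EI) = 153184/EI
  clockwise couple 83.8 at a = 10.5: M₀a(2L − a)/(2EI) = 7699/EI
  δ_0 = 160883/EI
Tip deflection under a unit load at B: L³/(3EI) = 914.7/EI.
The prop prevents deflection at B: R_B = δ_0/δ_{BB} = 160883/914.7 = 175.9 kN.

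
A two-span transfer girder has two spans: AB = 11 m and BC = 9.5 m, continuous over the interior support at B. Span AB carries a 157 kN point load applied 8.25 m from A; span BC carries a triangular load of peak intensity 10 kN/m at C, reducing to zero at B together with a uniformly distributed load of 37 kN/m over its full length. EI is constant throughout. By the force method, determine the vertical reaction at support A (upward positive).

R_A = 5.626 kN

Take M_B as the redundant. Released structure: two simple spans AB and BC with a hinge at B.
Discontinuity in slope at B on the released structure — sum the simple-span end rotations:
  span AB: point load 157 at a = 8.25: Pab(L + a)/(6LEI) = 1039/EI
  span BC: triangular load, peak 10: 7w₀L³/(360EI) = 166.7/EI
  span BC: UDL 37: wL³/(24EI) = 1322/EI
  relative rotation θ_0 = (1039 + 1488)/EI = 2527/EI
A unit hogging moment at B produces rotation L₁/(3EI) + L₂/(3EI) = 6.833/EI.
Compatibility: M_B·(L₁+L₂)/(3EI) = θ_0, giving M_B = 369.9 kN·m (hogging).
Span AB, ΣM about A with M_B applied at B: R_B^{AB}·11 = 1295 + 369.9, so R_B^{AB} = 151.4 kN and R_A = 157 − 151.4 = 5.626 kN.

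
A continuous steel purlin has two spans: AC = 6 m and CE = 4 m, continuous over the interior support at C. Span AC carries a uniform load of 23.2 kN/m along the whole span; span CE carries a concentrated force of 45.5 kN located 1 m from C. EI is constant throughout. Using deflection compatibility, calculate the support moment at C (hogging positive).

M_C = 74.58 kN·m

Release continuity at C by inserting a hinge; the redundant is the internal moment M_C. The primary structure is two simply-supported spans AC and CE.
Rotations at C on the released spans (each span's end-slope, ×1/EI):
  span AC: UDL 23.2: wL³/(24EI) = 208.8/EI
  span CE: point load 45.5 at a = 1: Pab(L + b)/(6LEI) = 39.81/EI
  relative rotation θ_0 = (208.8 + 39.81)/EI = 248.6/EI
A unit hogging moment at C produces rotation L₁/(3EI) + L₂/(3EI) = 3.333/EI.
Compatibility: M_C·(L₁+L₂)/(3EI) = θ_0, giving M_C = 74.58 kN·m (hogging).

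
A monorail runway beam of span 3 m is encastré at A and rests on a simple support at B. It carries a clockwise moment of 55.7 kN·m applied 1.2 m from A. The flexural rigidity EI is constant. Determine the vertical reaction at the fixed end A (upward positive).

R_A = -17.82 kN

Take the reaction at B as the redundant and release it; the primary structure is a cantilever fixed at A.
Deflection at B on the released cantilever, summing each load's contribution:
  clockwise couple 55.7 at a = 1.2: M₀a(2L − a)/(2EI) = 160.4/EI
Flexibility coefficient — unit upward force at B: δ_{BB} = L³/(3EI) = 9/EI.
Compatibility at B: δ_0 − R_B·δ_{BB} = 0, so R_B = 160.4/9 = 17.82 kN.
Vertical equilibrium: R_A = ΣP − R_B = 0 − 17.82 = -17.82 kN.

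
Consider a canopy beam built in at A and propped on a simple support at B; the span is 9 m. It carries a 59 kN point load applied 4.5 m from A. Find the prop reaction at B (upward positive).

R_B = 18.44 kN

Choose R_B as the redundant. The primary structure is the cantilever fixed at A.
Primary-structure tip deflection at B by superposition:
  point load 59 at a = 4.5: Pa²(3L − a)/(6EI) = 4480/EI
Flexibility coefficient — unit upward force at B: δ_{BB} = L³/(3EI) = 243/EI.
Compatibility at B: δ_0 − R_B·δ_{BB} = 0, so R_B = 4480/243 = 18.44 kN.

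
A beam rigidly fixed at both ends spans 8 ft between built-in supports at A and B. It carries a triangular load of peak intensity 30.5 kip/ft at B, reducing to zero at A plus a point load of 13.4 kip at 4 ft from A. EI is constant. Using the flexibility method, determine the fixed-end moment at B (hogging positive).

M_B = 111 kip·ft

Release both end moments; the primary structure is a simply-supported span AB with redundants M_A and M_B.
Simple-span end rotations at A and B under the given loads:
  at A: triangular load, peak 30.5: 7w₀L³/(360EI) = 303.6/EI
  at B: triangular load, peak 30.5: w₀L³/(45EI) = 347/EI
  at A: point load 13.4 at a = 4: Pab(L + b)/(6LEI) = 53.6/EI
  at B: point load 13.4 at a = 4: Pab(L + a)/(6LEI) = 53.6/EI
  θ_A0 = 357.2/EI,  θ_B0 = 400.6/EI
Flexibility coefficients: a unit moment at one end gives L/(3EI) there and L/(6EI) at the far end, so f₁₁ = f₂₂ = 2.667/EI and f₁₂ = f₂₁ = 1.333/EI.
Compatibility — zero rotation at each built-in end:
  2.667 M_A + 1.333 M_B = 357.2
  1.333 M_A + 2.667 M_B = 400.6
Solving the pair gives M_A = 78.47 kip·ft and M_B = 111 kip·ft (hogging).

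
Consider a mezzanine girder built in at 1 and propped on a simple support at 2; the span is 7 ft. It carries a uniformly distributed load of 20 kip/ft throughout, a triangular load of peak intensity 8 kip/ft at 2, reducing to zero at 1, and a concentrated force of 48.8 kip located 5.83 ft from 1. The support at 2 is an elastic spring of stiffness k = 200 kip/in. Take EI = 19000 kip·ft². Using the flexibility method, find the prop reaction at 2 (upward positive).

R_2 = 97.81 kip

Release the roller at 2. Primary structure: cantilever fixed at 1.
Primary-structure tip deflection at 2 by superposition:
  UDL 20: wL⁴/(8EI) = 6002/EI
  triangular load, peak 8 at the free end: 11w₀L⁴/(120EI) = 1761/EI
  point load 48.8 at a = 5.83: Pa²(3L − a)/(6EI) = 4194/EI
  δ_0 = 11957/EI
Tip deflection under a unit load at 2: L³/(3EI) = 114.3/EI.
With EI = 19000 kip·ft²: δ_0 = 0.62931 ft and δ_{22} = 0.006018 ft/kip.
Compatibility — the spring shortens by R_2/k under the reaction it provides: δ_0 − R_2·δ_{22} = R_2/k. With 1/k = 1/(200×12) ft/kip = 0.000417 ft/kip, R_2 = δ_0 / (δ_{22} + 1/k) = 0.62931 / (0.006018 + 0.000417) = 97.81 kip.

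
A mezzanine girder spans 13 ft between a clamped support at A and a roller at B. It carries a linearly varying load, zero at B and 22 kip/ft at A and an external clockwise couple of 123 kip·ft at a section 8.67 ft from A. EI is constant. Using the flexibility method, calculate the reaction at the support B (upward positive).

Remove the prop at B; the released (primary) structure is a cantilever built in at A.
Primary-structure tip deflection at B by superposition:
  triangular load, peak 22 at the fixed end: w₀L⁴/(30EI) = 20945/EI
  clockwise couple 123 at a = 8.67: M₀a(2L − a)/(2EI) = 9240/EI
  δ_0 = 30185/EI
Tip deflection under a unit load at B: L³/(3EI) = 732.3/EI.
The prop prevents deflection at B: R_B = δ_0/δ_{BB} = 30185/732.3 = 41.22 kip.

R_B = 41.22 kip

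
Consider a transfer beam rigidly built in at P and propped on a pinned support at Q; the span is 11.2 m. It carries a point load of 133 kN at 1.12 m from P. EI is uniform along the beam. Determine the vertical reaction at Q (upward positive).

Take the reaction at Q as the redundant and release it; the primary structure is a cantilever fixed at P.
Primary-structure tip deflection at Q by superposition:
  point load 133 at a = 1.12: Pa²(3L − a)/(6EI) = 903.1/EI
Tip deflection under a unit load at Q: L³/(3EI) = 468.3/EI.
Compatibility at Q: δ_0 − R_Q·δ_{QQ} = 0, so R_Q = 903.1/468.3 = 1.929 kN.

R_Q = 1.929 kN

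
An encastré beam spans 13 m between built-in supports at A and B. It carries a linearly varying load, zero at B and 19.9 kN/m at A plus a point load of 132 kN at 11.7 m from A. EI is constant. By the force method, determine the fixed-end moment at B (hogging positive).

M_B = 251.1 kN·m

Release both end moments; the primary structure is a simply-supported span AB with redundants M_A and M_B.
Simple-span end rotations at A and B under the given loads:
  at A: triangular load, peak 19.9: w₀L³/(45EI) = 971.6/EI
  at B: triangular load, peak 19.9: 7w₀L³/(360EI) = 850.1/EI
  at A: point load 132 at a = 11.7: Pab(L + b)/(6LEI) = 368.1/EI
  at B: point load 132 at a = 11.7: Pab(L + a)/(6LEI) = 635.8/EI
  θ_A0 = 1340/EI,  θ_B0 = 1486/EI
Flexibility coefficients: a unit moment at one end gives L/(3EI) there and L/(6EI) at the far end, so f₁₁ = f₂₂ = 4.333/EI and f₁₂ = f₂₁ = 2.167/EI.
Compatibility — zero rotation at each built-in end:
  4.333 M_A + 2.167 M_B = 1340
  2.167 M_A + 4.333 M_B = 1486
Solving the pair gives M_A = 183.6 kN·m and M_B = 251.1 kN·m (hogging).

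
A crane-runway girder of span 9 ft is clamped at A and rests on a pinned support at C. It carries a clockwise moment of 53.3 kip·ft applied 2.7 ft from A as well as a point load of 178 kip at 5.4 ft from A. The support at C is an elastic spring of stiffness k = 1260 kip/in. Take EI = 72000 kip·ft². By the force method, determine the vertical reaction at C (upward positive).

R_C = 79.86 kip

Choose R_C as the redundant. The primary structure is the cantilever fixed at A.
Primary-structure tip deflection at C by superposition:
  clockwise couple 53.3 at a = 2.7: M₀a(2L − a)/(2EI) = 1101/EI
  point load 178 at a = 5.4: Pa²(3L − a)/(6EI) = 18686/EI
  δ_0 = 19787/EI
Flexibility coefficient — unit upward force at C: δ_{CC} = L³/(3EI) = 243/EI.
With EI = 72000 kip·ft²: δ_0 = 0.27481 ft and δ_{CC} = 0.003375 ft/kip.
Compatibility — the spring shortens by R_C/k under the reaction it provides: δ_0 − R_C·δ_{CC} = R_C/k. With 1/k = 1/(1260×12) ft/kip = 0.000066 ft/kip, R_C = δ_0 / (δ_{CC} + 1/k) = 0.27481 / (0.003375 + 0.000066) = 79.86 kip.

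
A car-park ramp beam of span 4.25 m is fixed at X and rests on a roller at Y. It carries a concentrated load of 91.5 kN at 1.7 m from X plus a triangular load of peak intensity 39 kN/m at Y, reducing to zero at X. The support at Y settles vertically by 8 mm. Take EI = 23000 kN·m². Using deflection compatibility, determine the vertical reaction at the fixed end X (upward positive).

R_X = 117 kN

Choose R_Y as the redundant. The primary structure is the cantilever fixed at X.
Downward deflection at the released point Y due to the loads:
  point load 91.5 at a = 1.7: Pa²(3L − a)/(6EI) = 487/EI
  triangular load, peak 39 at the free end: 11w₀L⁴/(120EI) = 1166/EI
  δ_0 = 1653/EI
Tip deflection under a unit load at Y: L³/(3EI) = 25.59/EI.
With EI = 23000 kN·m²: δ_0 = 0.071885 m and δ_{YY} = 0.001113 m/kN.
Compatibility — the beam at Y must follow the support down by 0.008 m: δ_0 − R_Y·δ_{YY} = 0.008, so R_Y = (0.071885 − 0.008)/0.001113 = 57.42 kN.
Vertical equilibrium: R_X = ΣP − R_Y = 174.4 − 57.42 = 117 kN.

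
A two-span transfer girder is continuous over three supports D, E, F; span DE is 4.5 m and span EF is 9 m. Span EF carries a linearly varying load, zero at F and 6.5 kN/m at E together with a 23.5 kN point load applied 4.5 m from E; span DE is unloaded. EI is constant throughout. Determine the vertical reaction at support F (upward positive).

R_F = 15.96 kN

Take M_E as the redundant. Released structure: two simple spans DE and EF with a hinge at E.
Rotations at E on the released spans (each span's end-slope, ×1/EI):
  span EF: triangular load, peak 6.5: w₀L³/(45EI) = 105.3/EI
  span EF: point load 23.5 at a = 4.5: Pab(L + b)/(6LEI) = 119/EI
  relative rotation θ_0 = (0 + 224.3)/EI = 224.3/EI
A unit hogging moment at E produces rotation L₁/(3EI) + L₂/(3EI) = 4.5/EI.
Slope continuity at E: θ_0 = M_E·4.5/EI, so M_E = 224.3/4.5 = 49.84 kN·m (hogging).
Span EF, ΣM about F: R_E^{EF}·9 = 281.2 + 49.84, so R_E^{EF} = 36.79 kN and R_F = 52.75 − 36.79 = 15.96 kN.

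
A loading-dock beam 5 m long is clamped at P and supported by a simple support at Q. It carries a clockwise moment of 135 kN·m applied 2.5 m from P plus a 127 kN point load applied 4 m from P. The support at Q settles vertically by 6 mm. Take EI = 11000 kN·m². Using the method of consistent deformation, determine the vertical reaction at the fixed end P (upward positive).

Remove the prop at Q; the released (primary) structure is a cantilever built in at P.
Downward deflection at the released point Q due to the loads:
  clockwise couple 135 at a = 2.5: M₀a(2L − a)/(2EI) = 1266/EI
  point load 127 at a = 4: Pa²(3L − a)/(6EI) = 3725/EI
  δ_0 = 4991/EI
Tip deflection under a unit load at Q: L³/(3EI) = 41.67/EI.
With EI = 11000 kN·m²: δ_0 = 0.45372 m and δ_{QQ} = 0.003788 m/kN.
Compatibility — the beam at Q must follow the support down by 0.006 m: δ_0 − R_Q·δ_{QQ} = 0.006, so R_Q = (0.45372 − 0.006)/0.003788 = 118.2 kN.
Vertical equilibrium: R_P = ΣP − R_Q = 127 − 118.2 = 8.801 kN.

R_P = 8.801 kN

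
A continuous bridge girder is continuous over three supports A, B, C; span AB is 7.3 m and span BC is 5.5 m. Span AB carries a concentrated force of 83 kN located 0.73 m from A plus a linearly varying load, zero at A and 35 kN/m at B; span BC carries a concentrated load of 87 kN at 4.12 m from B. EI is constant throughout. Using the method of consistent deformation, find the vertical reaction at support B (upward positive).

R_B = 151.1 kN

Release continuity at B by inserting a hinge; the redundant is the internal moment M_B. The primary structure is two simply-supported spans AB and BC.
Discontinuity in slope at B on the released structure — sum the simple-span end rotations:
  span AB: point load 83 at a = 0.73: Pab(L + a)/(6LEI) = 72.98/EI
  span AB: triangular load, peak 35: w₀L³/(45EI) = 302.6/EI
  span BC: point load 87 at a = 4.12: Pab(L + b)/(6LEI) = 103.1/EI
  relative rotation θ_0 = (375.5 + 103.1)/EI = 478.7/EI
A unit hogging moment at B produces rotation L₁/(3EI) + L₂/(3EI) = 4.267/EI.
Compatibility: M_B·(L₁+L₂)/(3EI) = θ_0, giving M_B = 112.2 kN·m (hogging).
Span AB, ΣM about A with M_B applied at B: R_B^{AB}·7.3 = 682.3 + 112.2, so R_B^{AB} = 108.8 kN and R_A = 210.8 − 108.8 = 101.9 kN.
Span BC, ΣM about C: R_B^{BC}·5.5 = 120.1 + 112.2, so R_B^{BC} = 42.23 kN and R_C = 87 − 42.23 = 44.77 kN.
R_B = 108.8 + 42.23 = 151.1 kN.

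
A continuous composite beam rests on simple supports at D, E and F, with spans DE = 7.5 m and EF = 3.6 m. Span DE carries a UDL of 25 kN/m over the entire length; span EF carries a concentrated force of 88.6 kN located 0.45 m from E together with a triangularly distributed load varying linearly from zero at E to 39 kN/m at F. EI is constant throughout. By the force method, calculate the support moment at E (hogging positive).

Release continuity at E by inserting a hinge; the redundant is the internal moment M_E. The primary structure is two simply-supported spans DE and EF.
Rotations at E on the released spans (each span's end-slope, ×1/EI):
  span DE: UDL 25: wL³/(24EI) = 439.5/EI
  span EF: point load 88.6 at a = 0.45: Pab(L + b)/(6LEI) = 39.25/EI
  span EF: triangular load, peak 39: 7w₀L³/(360EI) = 35.38/EI
  relative rotation θ_0 = (439.5 + 74.63)/EI = 514.1/EI
A unit hogging moment at E produces rotation L₁/(3EI) + L₂/(3EI) = 3.7/EI.
Slope continuity at E: θ_0 = M_E·3.7/EI, so M_E = 514.1/3.7 = 138.9 kN·m (hogging).

M_E = 138.9 kN·m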